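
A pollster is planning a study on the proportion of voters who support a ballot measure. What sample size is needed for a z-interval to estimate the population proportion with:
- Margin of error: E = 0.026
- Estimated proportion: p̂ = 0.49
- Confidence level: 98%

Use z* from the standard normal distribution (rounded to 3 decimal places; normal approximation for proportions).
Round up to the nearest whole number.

Using z* for proportion z-interval (normal approximation).

For 98% confidence, z* = 2.326 (from standard normal table)

Sample size formula for proportion z-interval: n = z*²p̂(1-p̂)/E²

n = 2.326² × 0.49 × 0.51 / 0.026²
  = 5.410276 × 0.2499 / 0.000676
  = 2000.0414

Round up to the nearest whole number: n = 2001

2001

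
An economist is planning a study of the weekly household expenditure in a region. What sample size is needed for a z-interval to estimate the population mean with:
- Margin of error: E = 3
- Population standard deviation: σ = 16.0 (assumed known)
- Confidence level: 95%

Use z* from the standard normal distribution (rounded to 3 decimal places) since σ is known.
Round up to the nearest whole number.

Using z* since population σ is known (z-interval formula).

For 95% confidence, z* = 1.96 (from standard normal table)

Sample size formula for z-interval: n = (z*σ/E)²

n = (1.96 × 16.0 / 3)²
  = (10.453333)²
  = 109.2722

Round up to the nearest whole number: n = 110

110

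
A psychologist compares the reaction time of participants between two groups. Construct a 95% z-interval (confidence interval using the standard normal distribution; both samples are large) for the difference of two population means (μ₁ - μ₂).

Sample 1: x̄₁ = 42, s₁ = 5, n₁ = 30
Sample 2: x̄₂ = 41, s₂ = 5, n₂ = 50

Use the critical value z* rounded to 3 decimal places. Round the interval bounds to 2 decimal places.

Both samples are large (n₁ = 30 ≥ 30, n₂ = 50 ≥ 30), so a z-interval for the difference of means applies.

Point estimate: x̄₁ - x̄₂ = 42 - 41 = 1

Standard error: SE = √(s₁²/n₁ + s₂²/n₂)
= √(5²/30 + 5²/50)
= √(0.833333 + 0.500000)
= 1.154701

For 95% confidence, z* = 1.96 (from standard normal table)
Margin of error: E = z* × SE = 1.96 × 1.154701 = 2.2632

Z-interval: (x̄₁ - x̄₂) ± E = 1 ± 2.2632 = (-1.2632, 3.2632)

Rounded to 2 decimal places:

(-1.26, 3.26)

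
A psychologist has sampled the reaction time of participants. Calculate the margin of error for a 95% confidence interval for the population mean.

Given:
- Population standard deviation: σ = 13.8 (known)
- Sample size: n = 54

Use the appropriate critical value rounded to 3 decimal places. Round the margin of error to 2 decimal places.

The population standard deviation σ is known, so use the z-interval margin of error formula.

For 95% confidence, z* = 1.96 (from standard normal table)

Margin of error formula for z-interval: E = z* × σ/√n

E = 1.96 × 13.8/√54
  = 1.96 × 1.877942
  = 3.6808

Rounded to 2 decimal places:

3.68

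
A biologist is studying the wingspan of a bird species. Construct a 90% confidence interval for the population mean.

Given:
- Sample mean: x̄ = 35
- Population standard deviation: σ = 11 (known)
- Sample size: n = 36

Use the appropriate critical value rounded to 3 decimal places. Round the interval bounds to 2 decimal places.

The population standard deviation σ is known, so use a z-interval (standard normal critical value).

For 90% confidence, z* = 1.645 (from standard normal table)

Standard error: SE = σ/√n = 11/√36 = 1.833333

Margin of error: E = z* × SE = 1.645 × 1.833333 = 3.0158

Z-interval: x̄ ± E = 35 ± 3.0158 = (31.9842, 38.0158)

Rounded to 2 decimal places:

(31.98, 38.02)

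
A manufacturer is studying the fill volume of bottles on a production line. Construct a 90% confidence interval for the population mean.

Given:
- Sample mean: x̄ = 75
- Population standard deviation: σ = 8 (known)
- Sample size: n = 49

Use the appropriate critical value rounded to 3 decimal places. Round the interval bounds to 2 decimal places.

The population standard deviation σ is known, so use a z-interval (standard normal critical value).

For 90% confidence, z* = 1.645 (from standard normal table)

Standard error: SE = σ/√n = 8/√49 = 1.142857

Margin of error: E = z* × SE = 1.645 × 1.142857 = 1.8800

Z-interval: x̄ ± E = 75 ± 1.8800 = (73.1200, 76.8800)

Rounded to 2 decimal places:

(73.12, 76.88)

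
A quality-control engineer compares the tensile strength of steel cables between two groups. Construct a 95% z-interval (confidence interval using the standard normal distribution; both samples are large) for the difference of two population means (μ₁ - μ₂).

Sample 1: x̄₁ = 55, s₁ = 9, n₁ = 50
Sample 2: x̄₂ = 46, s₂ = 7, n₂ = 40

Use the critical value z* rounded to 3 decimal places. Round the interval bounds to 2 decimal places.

Both samples are large (n₁ = 50 ≥ 30, n₂ = 40 ≥ 30), so a z-interval for the difference of means applies.

Point estimate: x̄₁ - x̄₂ = 55 - 46 = 9

Standard error: SE = √(s₁²/n₁ + s₂²/n₂)
= √(9²/50 + 7²/40)
= √(1.620000 + 1.225000)
= 1.686713

For 95% confidence, z* = 1.96 (from standard normal table)
Margin of error: E = z* × SE = 1.96 × 1.686713 = 3.3060

Z-interval: (x̄₁ - x̄₂) ± E = 9 ± 3.3060 = (5.6940, 12.3060)

Rounded to 2 decimal places:

(5.69, 12.31)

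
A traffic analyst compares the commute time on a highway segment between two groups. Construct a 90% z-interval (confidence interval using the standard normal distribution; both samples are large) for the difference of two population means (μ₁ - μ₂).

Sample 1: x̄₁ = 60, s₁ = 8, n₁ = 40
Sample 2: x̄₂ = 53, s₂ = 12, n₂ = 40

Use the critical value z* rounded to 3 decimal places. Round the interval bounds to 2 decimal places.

Both samples are large (n₁ = 40 ≥ 30, n₂ = 40 ≥ 30), so a z-interval for the difference of means applies.

Point estimate: x̄₁ - x̄₂ = 60 - 53 = 7

Standard error: SE = √(s₁²/n₁ + s₂²/n₂)
= √(8²/40 + 12²/40)
= √(1.600000 + 3.600000)
= 2.280351

For 90% confidence, z* = 1.645 (from standard normal table)
Margin of error: E = z* × SE = 1.645 × 2.280351 = 3.7512

Z-interval: (x̄₁ - x̄₂) ± E = 7 ± 3.7512 = (3.2488, 10.7512)

Rounded to 2 decimal places:

(3.25, 10.75)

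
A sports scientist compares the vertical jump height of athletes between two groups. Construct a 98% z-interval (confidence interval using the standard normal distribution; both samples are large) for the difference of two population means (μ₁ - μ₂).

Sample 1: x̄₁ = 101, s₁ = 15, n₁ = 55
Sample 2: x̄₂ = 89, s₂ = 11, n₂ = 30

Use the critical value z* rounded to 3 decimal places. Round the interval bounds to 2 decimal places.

Both samples are large (n₁ = 55 ≥ 30, n₂ = 30 ≥ 30), so a z-interval for the difference of means applies.

Point estimate: x̄₁ - x̄₂ = 101 - 89 = 12

Standard error: SE = √(s₁²/n₁ + s₂²/n₂)
= √(15²/55 + 11²/30)
= √(4.090909 + 4.033333)
= 2.850306

For 98% confidence, z* = 2.326 (from standard normal table)
Margin of error: E = z* × SE = 2.326 × 2.850306 = 6.6298

Z-interval: (x̄₁ - x̄₂) ± E = 12 ± 6.6298 = (5.3702, 18.6298)

Rounded to 2 decimal places:

(5.37, 18.63)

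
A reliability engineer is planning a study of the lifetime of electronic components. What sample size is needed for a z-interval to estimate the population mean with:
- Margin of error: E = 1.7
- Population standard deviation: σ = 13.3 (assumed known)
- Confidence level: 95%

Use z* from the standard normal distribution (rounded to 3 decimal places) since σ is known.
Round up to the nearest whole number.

Using z* since population σ is known (z-interval formula).

For 95% confidence, z* = 1.96 (from standard normal table)

Sample size formula for z-interval: n = (z*σ/E)²

n = (1.96 × 13.3 / 1.7)²
  = (15.334118)²
  = 235.1352

Round up to the nearest whole number: n = 236

236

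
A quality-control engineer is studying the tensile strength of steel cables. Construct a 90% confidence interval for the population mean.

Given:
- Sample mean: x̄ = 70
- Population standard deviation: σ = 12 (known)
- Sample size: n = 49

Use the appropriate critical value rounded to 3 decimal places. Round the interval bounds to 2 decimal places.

The population standard deviation σ is known, so use a z-interval (standard normal critical value).

For 90% confidence, z* = 1.645 (from standard normal table)

Standard error: SE = σ/√n = 12/√49 = 1.714286

Margin of error: E = z* × SE = 1.645 × 1.714286 = 2.8200

Z-interval: x̄ ± E = 70 ± 2.8200 = (67.1800, 72.8200)

Rounded to 2 decimal places:

(67.18, 72.82)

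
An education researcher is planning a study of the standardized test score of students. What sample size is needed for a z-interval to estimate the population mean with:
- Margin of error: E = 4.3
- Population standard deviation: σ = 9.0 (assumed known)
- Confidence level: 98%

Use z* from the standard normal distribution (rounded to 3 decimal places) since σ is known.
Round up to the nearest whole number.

Using z* since population σ is known (z-interval formula).

For 98% confidence, z* = 2.326 (from standard normal table)

Sample size formula for z-interval: n = (z*σ/E)²

n = (2.326 × 9.0 / 4.3)²
  = (4.868372)²
  = 23.7010

Round up to the nearest whole number: n = 24

24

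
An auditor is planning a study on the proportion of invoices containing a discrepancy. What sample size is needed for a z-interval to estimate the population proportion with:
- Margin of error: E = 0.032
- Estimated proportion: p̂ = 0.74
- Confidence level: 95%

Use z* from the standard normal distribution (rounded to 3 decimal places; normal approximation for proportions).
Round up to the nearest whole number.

Using z* for proportion z-interval (normal approximation).

For 95% confidence, z* = 1.96 (from standard normal table)

Sample size formula for proportion z-interval: n = z*²p̂(1-p̂)/E²

n = 1.96² × 0.74 × 0.26 / 0.032²
  = 3.8416 × 0.1924 / 0.001024
  = 721.8006

Round up to the nearest whole number: n = 722

722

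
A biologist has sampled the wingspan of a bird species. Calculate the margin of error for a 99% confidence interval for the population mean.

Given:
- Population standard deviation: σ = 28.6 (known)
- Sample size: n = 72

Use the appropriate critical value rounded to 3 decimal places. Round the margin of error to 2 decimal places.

The population standard deviation σ is known, so use the z-interval margin of error formula.

For 99% confidence, z* = 2.576 (from standard normal table)

Margin of error formula for z-interval: E = z* × σ/√n

E = 2.576 × 28.6/√72
  = 2.576 × 3.370542
  = 8.6825

Rounded to 2 decimal places:

8.68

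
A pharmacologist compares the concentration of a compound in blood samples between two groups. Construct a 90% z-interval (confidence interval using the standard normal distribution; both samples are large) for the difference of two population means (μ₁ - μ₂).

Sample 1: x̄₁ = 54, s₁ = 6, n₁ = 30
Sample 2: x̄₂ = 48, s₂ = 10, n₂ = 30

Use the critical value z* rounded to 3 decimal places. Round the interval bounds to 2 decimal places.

Both samples are large (n₁ = 30 ≥ 30, n₂ = 30 ≥ 30), so a z-interval for the difference of means applies.

Point estimate: x̄₁ - x̄₂ = 54 - 48 = 6

Standard error: SE = √(s₁²/n₁ + s₂²/n₂)
= √(6²/30 + 10²/30)
= √(1.200000 + 3.333333)
= 2.129163

For 90% confidence, z* = 1.645 (from standard normal table)
Margin of error: E = z* × SE = 1.645 × 2.129163 = 3.5025

Z-interval: (x̄₁ - x̄₂) ± E = 6 ± 3.5025 = (2.4975, 9.5025)

Rounded to 2 decimal places:

(2.50, 9.50)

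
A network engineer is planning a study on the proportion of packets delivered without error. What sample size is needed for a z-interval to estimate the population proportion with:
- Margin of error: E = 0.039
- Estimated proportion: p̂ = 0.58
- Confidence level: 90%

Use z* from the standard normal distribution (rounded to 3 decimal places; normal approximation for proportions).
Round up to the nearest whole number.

Using z* for proportion z-interval (normal approximation).

For 90% confidence, z* = 1.645 (from standard normal table)

Sample size formula for proportion z-interval: n = z*²p̂(1-p̂)/E²

n = 1.645² × 0.58 × 0.42 / 0.039²
  = 2.706025 × 0.2436 / 0.001521
  = 433.3910

Round up to the nearest whole number: n = 434

434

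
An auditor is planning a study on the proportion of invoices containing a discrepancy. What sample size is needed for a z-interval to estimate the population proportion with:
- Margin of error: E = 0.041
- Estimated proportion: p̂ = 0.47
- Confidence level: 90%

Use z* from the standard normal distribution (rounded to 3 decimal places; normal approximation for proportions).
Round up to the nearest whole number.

Using z* for proportion z-interval (normal approximation).

For 90% confidence, z* = 1.645 (from standard normal table)

Sample size formula for proportion z-interval: n = z*²p̂(1-p̂)/E²

n = 1.645² × 0.47 × 0.53 / 0.041²
  = 2.706025 × 0.2491 / 0.001681
  = 400.9939

Round up to the nearest whole number: n = 401

401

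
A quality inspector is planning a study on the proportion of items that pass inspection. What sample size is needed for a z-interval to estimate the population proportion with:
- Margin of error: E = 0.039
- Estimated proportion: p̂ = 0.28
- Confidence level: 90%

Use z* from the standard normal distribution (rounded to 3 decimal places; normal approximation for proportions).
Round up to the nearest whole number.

Using z* for proportion z-interval (normal approximation).

For 90% confidence, z* = 1.645 (from standard normal table)

Sample size formula for proportion z-interval: n = z*²p̂(1-p̂)/E²

n = 1.645² × 0.28 × 0.72 / 0.039²
  = 2.706025 × 0.2016 / 0.001521
  = 358.6684

Round up to the nearest whole number: n = 359

359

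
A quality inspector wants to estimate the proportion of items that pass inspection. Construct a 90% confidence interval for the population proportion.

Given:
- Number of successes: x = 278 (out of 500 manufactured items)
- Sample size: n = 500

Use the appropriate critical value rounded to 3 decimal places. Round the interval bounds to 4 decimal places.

Sample proportion: p̂ = 278/500 = 0.556000

Check conditions for normal approximation:
  np̂ = 278 ≥ 10 ✓
  n(1-p̂) = 222 ≥ 10 ✓

The sample is large enough, so use a z-interval (normal approximation) for the proportion.

For 90% confidence, z* = 1.645 (from standard normal table)

Standard error: SE = √(p̂(1-p̂)/n) = √(0.556000×0.444000/500) = 0.02221999

Margin of error: E = z* × SE = 1.645 × 0.02221999 = 0.036552

Z-interval: p̂ ± E = 0.556000 ± 0.036552 = (0.519448, 0.592552)

Rounded to 4 decimal places:

(0.5194, 0.5926)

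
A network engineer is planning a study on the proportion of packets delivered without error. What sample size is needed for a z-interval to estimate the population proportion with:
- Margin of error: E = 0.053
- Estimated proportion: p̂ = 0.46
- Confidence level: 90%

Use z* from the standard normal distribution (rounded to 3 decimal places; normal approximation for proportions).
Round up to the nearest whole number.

Using z* for proportion z-interval (normal approximation).

For 90% confidence, z* = 1.645 (from standard normal table)

Sample size formula for proportion z-interval: n = z*²p̂(1-p̂)/E²

n = 1.645² × 0.46 × 0.54 / 0.053²
  = 2.706025 × 0.2484 / 0.002809
  = 239.2939

Round up to the nearest whole number: n = 240

240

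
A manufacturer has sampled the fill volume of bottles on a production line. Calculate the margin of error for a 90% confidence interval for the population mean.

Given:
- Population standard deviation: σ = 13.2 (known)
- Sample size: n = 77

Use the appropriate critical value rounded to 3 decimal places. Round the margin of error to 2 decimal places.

The population standard deviation σ is known, so use the z-interval margin of error formula.

For 90% confidence, z* = 1.645 (from standard normal table)

Margin of error formula for z-interval: E = z* × σ/√n

E = 1.645 × 13.2/√77
  = 1.645 × 1.504280
  = 2.4745

Rounded to 2 decimal places:

2.47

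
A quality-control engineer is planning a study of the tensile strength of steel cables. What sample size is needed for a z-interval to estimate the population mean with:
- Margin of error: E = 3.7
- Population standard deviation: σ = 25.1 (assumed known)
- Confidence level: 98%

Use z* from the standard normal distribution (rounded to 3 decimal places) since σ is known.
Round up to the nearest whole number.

Using z* since population σ is known (z-interval formula).

For 98% confidence, z* = 2.326 (from standard normal table)

Sample size formula for z-interval: n = (z*σ/E)²

n = (2.326 × 25.1 / 3.7)²
  = (15.779081)²
  = 248.9794

Round up to the nearest whole number: n = 249

249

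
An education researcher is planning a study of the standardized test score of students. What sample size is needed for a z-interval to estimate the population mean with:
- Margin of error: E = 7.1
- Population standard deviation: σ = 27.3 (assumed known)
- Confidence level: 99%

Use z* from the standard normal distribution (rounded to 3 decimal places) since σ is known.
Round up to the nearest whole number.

Using z* since population σ is known (z-interval formula).

For 99% confidence, z* = 2.576 (from standard normal table)

Sample size formula for z-interval: n = (z*σ/E)²

n = (2.576 × 27.3 / 7.1)²
  = (9.904901)²
  = 98.1071

Round up to the nearest whole number: n = 99

99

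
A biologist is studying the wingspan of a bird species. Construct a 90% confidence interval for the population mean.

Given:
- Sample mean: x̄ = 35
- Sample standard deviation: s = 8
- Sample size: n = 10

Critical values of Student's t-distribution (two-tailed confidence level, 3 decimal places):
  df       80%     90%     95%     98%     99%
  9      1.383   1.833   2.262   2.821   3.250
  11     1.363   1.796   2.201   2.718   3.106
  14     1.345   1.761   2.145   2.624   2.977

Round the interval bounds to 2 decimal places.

The population standard deviation σ is unknown (only the sample standard deviation s is given), so use a t-interval with df = n - 1 = 10 - 1 = 9.

For 90% confidence with df = 9, t* = 1.833 (from t-table)

Standard error: SE = s/√n = 8/√10 = 2.529822

Margin of error: E = t* × SE = 1.833 × 2.529822 = 4.6372

T-interval: x̄ ± E = 35 ± 4.6372 = (30.3628, 39.6372)

Rounded to 2 decimal places:

(30.36, 39.64)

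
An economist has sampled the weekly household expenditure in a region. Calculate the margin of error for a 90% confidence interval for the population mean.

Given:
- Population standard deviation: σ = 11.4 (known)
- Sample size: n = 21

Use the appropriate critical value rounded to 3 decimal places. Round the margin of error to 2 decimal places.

The population standard deviation σ is known, so use the z-interval margin of error formula.

For 90% confidence, z* = 1.645 (from standard normal table)

Margin of error formula for z-interval: E = z* × σ/√n

E = 1.645 × 11.4/√21
  = 1.645 × 2.487684
  = 4.0922

Rounded to 2 decimal places:

4.09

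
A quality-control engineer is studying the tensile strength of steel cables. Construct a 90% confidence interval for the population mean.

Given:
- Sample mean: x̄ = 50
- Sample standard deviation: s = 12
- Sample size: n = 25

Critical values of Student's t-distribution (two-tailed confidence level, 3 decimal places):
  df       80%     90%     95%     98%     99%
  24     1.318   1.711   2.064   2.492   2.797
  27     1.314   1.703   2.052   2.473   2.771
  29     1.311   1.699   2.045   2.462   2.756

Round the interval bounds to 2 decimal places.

The population standard deviation σ is unknown (only the sample standard deviation s is given), so use a t-interval with df = n - 1 = 25 - 1 = 24.

For 90% confidence with df = 24, t* = 1.711 (from t-table)

Standard error: SE = s/√n = 12/√25 = 2.400000

Margin of error: E = t* × SE = 1.711 × 2.400000 = 4.1064

T-interval: x̄ ± E = 50 ± 4.1064 = (45.8936, 54.1064)

Rounded to 2 decimal places:

(45.89, 54.11)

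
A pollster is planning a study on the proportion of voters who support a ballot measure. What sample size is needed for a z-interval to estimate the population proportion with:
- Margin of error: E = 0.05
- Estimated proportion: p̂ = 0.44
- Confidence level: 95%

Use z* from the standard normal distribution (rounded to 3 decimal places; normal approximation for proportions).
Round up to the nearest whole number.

Using z* for proportion z-interval (normal approximation).

For 95% confidence, z* = 1.96 (from standard normal table)

Sample size formula for proportion z-interval: n = z*²p̂(1-p̂)/E²

n = 1.96² × 0.44 × 0.56 / 0.05²
  = 3.8416 × 0.2464 / 0.0025
  = 378.6281

Round up to the nearest whole number: n = 379

379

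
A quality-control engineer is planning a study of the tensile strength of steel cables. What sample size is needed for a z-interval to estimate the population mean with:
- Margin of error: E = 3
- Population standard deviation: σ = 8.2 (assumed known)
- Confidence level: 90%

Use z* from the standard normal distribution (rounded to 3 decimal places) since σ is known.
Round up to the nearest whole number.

Using z* since population σ is known (z-interval formula).

For 90% confidence, z* = 1.645 (from standard normal table)

Sample size formula for z-interval: n = (z*σ/E)²

n = (1.645 × 8.2 / 3)²
  = (4.496333)²
  = 20.2170

Round up to the nearest whole number: n = 21

21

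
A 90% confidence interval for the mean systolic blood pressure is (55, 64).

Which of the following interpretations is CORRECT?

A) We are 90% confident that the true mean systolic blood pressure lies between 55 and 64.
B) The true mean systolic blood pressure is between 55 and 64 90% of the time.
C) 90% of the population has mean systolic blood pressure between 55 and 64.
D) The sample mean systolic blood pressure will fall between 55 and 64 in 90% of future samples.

A confidence interval represents our confidence in the procedure, not a probability statement about the parameter.

Key concept: If we repeated this sampling process many times and computed a 90% CI each time, about 90% of those intervals would contain the true population parameter.

For this specific interval (55, 64):
- Midpoint (point estimate): 59.5
- Margin of error: 4.5

The correct interpretation is the one stating confidence that the true parameter lies in the interval — option A.

A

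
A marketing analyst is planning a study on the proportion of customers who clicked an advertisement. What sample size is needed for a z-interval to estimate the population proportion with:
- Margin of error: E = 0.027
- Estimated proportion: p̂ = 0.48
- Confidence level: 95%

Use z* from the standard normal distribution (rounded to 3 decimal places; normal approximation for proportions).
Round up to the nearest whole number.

Using z* for proportion z-interval (normal approximation).

For 95% confidence, z* = 1.96 (from standard normal table)

Sample size formula for proportion z-interval: n = z*²p̂(1-p̂)/E²

n = 1.96² × 0.48 × 0.52 / 0.027²
  = 3.8416 × 0.2496 / 0.000729
  = 1315.3133

Round up to the nearest whole number: n = 1316

1316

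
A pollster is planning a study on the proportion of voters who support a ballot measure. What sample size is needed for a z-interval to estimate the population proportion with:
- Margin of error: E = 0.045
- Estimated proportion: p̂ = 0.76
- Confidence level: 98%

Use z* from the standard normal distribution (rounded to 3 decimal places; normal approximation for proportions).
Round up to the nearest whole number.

Using z* for proportion z-interval (normal approximation).

For 98% confidence, z* = 2.326 (from standard normal table)

Sample size formula for proportion z-interval: n = z*²p̂(1-p̂)/E²

n = 2.326² × 0.76 × 0.24 / 0.045²
  = 5.410276 × 0.1824 / 0.002025
  = 487.3256

Round up to the nearest whole number: n = 488

488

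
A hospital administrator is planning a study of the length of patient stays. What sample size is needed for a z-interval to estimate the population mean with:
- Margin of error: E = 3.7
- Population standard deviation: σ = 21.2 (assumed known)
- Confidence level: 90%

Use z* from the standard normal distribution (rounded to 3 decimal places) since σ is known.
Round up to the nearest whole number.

Using z* since population σ is known (z-interval formula).

For 90% confidence, z* = 1.645 (from standard normal table)

Sample size formula for z-interval: n = (z*σ/E)²

n = (1.645 × 21.2 / 3.7)²
  = (9.425405)²
  = 88.8383

Round up to the nearest whole number: n = 89

89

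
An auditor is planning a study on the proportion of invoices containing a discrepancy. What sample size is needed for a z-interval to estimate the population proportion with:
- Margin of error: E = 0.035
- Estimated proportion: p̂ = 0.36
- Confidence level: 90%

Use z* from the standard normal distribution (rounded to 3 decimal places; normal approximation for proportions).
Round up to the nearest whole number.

Using z* for proportion z-interval (normal approximation).

For 90% confidence, z* = 1.645 (from standard normal table)

Sample size formula for proportion z-interval: n = z*²p̂(1-p̂)/E²

n = 1.645² × 0.36 × 0.64 / 0.035²
  = 2.706025 × 0.2304 / 0.001225
  = 508.9536

Round up to the nearest whole number: n = 509

509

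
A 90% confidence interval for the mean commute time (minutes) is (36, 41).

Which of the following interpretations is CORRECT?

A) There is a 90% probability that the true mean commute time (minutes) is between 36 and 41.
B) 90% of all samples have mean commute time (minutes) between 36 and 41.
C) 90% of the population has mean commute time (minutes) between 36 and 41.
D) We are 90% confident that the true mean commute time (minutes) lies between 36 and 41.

A confidence interval represents our confidence in the procedure, not a probability statement about the parameter.

Key concept: If we repeated this sampling process many times and computed a 90% CI each time, about 90% of those intervals would contain the true population parameter.

For this specific interval (36, 41):
- Midpoint (point estimate): 38.5
- Margin of error: 2.5

The correct interpretation is the one stating confidence that the true parameter lies in the interval — option D.

D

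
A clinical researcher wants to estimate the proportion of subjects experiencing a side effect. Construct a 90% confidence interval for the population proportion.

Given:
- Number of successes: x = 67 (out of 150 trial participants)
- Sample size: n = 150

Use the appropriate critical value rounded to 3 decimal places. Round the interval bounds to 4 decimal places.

Sample proportion: p̂ = 67/150 = 0.446667

Check conditions for normal approximation:
  np̂ = 67 ≥ 10 ✓
  n(1-p̂) = 83 ≥ 10 ✓

The sample is large enough, so use a z-interval (normal approximation) for the proportion.

For 90% confidence, z* = 1.645 (from standard normal table)

Standard error: SE = √(p̂(1-p̂)/n) = √(0.446667×0.553333/150) = 0.04059192

Margin of error: E = z* × SE = 1.645 × 0.04059192 = 0.066774

Z-interval: p̂ ± E = 0.446667 ± 0.066774 = (0.379893, 0.513440)

Rounded to 4 decimal places:

(0.3799, 0.5134)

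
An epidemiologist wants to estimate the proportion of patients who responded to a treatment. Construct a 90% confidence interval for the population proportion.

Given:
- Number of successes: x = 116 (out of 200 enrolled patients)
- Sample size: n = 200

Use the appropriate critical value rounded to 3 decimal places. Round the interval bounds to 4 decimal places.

Sample proportion: p̂ = 116/200 = 0.580000

Check conditions for normal approximation:
  np̂ = 116 ≥ 10 ✓
  n(1-p̂) = 84 ≥ 10 ✓

The sample is large enough, so use a z-interval (normal approximation) for the proportion.

For 90% confidence, z* = 1.645 (from standard normal table)

Standard error: SE = √(p̂(1-p̂)/n) = √(0.580000×0.420000/200) = 0.03489986

Margin of error: E = z* × SE = 1.645 × 0.03489986 = 0.057410

Z-interval: p̂ ± E = 0.580000 ± 0.057410 = (0.522590, 0.637410)

Rounded to 4 decimal places:

(0.5226, 0.6374)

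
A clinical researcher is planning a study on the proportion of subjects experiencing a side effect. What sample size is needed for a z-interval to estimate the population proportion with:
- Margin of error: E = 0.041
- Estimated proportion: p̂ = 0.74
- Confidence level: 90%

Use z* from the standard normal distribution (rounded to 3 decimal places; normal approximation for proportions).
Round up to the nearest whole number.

Using z* for proportion z-interval (normal approximation).

For 90% confidence, z* = 1.645 (from standard normal table)

Sample size formula for proportion z-interval: n = z*²p̂(1-p̂)/E²

n = 1.645² × 0.74 × 0.26 / 0.041²
  = 2.706025 × 0.1924 / 0.001681
  = 309.7199

Round up to the nearest whole number: n = 310

310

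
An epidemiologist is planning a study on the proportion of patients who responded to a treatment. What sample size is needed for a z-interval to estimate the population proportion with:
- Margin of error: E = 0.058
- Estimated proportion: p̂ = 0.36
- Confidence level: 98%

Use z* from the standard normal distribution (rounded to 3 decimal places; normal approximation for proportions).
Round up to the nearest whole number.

Using z* for proportion z-interval (normal approximation).

For 98% confidence, z* = 2.326 (from standard normal table)

Sample size formula for proportion z-interval: n = z*²p̂(1-p̂)/E²

n = 2.326² × 0.36 × 0.64 / 0.058²
  = 5.410276 × 0.2304 / 0.003364
  = 370.5492

Round up to the nearest whole number: n = 371

371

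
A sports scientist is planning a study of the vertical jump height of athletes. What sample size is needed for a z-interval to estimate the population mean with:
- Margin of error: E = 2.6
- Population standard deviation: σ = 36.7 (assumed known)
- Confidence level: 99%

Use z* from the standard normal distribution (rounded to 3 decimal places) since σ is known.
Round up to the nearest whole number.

Using z* since population σ is known (z-interval formula).

For 99% confidence, z* = 2.576 (from standard normal table)

Sample size formula for z-interval: n = (z*σ/E)²

n = (2.576 × 36.7 / 2.6)²
  = (36.361231)²
  = 1322.1391

Round up to the nearest whole number: n = 1323

1323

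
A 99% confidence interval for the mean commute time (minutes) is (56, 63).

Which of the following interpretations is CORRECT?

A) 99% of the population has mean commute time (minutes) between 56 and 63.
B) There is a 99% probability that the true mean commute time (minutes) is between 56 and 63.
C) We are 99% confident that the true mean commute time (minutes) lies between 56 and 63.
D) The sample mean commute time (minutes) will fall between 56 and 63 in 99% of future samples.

A confidence interval represents our confidence in the procedure, not a probability statement about the parameter.

Key concept: If we repeated this sampling process many times and computed a 99% CI each time, about 99% of those intervals would contain the true population parameter.

For this specific interval (56, 63):
- Midpoint (point estimate): 59.5
- Margin of error: 3.5

The correct interpretation is the one stating confidence that the true parameter lies in the interval — option C.

C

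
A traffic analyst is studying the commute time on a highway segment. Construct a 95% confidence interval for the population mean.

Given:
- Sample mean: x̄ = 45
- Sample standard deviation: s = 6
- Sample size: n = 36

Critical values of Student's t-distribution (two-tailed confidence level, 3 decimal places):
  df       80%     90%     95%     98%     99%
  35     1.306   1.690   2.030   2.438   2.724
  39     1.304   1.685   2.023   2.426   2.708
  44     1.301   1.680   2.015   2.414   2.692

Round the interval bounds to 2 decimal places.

The population standard deviation σ is unknown (only the sample standard deviation s is given), so use a t-interval with df = n - 1 = 36 - 1 = 35.

For 95% confidence with df = 35, t* = 2.030 (from t-table)

Standard error: SE = s/√n = 6/√36 = 1.000000

Margin of error: E = t* × SE = 2.030 × 1.000000 = 2.0300

T-interval: x̄ ± E = 45 ± 2.0300 = (42.9700, 47.0300)

Rounded to 2 decimal places:

(42.97, 47.03)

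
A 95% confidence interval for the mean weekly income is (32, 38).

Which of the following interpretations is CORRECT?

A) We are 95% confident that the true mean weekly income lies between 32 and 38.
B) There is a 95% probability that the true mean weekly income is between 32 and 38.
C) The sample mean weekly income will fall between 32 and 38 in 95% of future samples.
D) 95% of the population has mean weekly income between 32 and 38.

A confidence interval represents our confidence in the procedure, not a probability statement about the parameter.

Key concept: If we repeated this sampling process many times and computed a 95% CI each time, about 95% of those intervals would contain the true population parameter.

For this specific interval (32, 38):
- Midpoint (point estimate): 35
- Margin of error: 3

The correct interpretation is the one stating confidence that the true parameter lies in the interval — option A.

A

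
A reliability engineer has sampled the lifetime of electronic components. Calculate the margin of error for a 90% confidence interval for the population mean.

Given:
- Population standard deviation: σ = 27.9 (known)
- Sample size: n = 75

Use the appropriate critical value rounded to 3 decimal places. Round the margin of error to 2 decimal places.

The population standard deviation σ is known, so use the z-interval margin of error formula.

For 90% confidence, z* = 1.645 (from standard normal table)

Margin of error formula for z-interval: E = z* × σ/√n

E = 1.645 × 27.9/√75
  = 1.645 × 3.221615
  = 5.2996

Rounded to 2 decimal places:

5.30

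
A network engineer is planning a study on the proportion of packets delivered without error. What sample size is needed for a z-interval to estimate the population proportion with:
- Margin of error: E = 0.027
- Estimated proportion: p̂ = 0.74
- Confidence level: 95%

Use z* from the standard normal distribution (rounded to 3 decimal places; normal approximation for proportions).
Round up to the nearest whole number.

Using z* for proportion z-interval (normal approximation).

For 95% confidence, z* = 1.96 (from standard normal table)

Sample size formula for proportion z-interval: n = z*²p̂(1-p̂)/E²

n = 1.96² × 0.74 × 0.26 / 0.027²
  = 3.8416 × 0.1924 / 0.000729
  = 1013.8873

Round up to the nearest whole number: n = 1014

1014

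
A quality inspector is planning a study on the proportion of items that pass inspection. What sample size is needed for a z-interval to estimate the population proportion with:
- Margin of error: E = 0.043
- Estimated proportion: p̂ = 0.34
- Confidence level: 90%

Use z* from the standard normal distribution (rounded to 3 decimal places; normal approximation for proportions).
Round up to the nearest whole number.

Using z* for proportion z-interval (normal approximation).

For 90% confidence, z* = 1.645 (from standard normal table)

Sample size formula for proportion z-interval: n = z*²p̂(1-p̂)/E²

n = 1.645² × 0.34 × 0.66 / 0.043²
  = 2.706025 × 0.2244 / 0.001849
  = 328.4110

Round up to the nearest whole number: n = 329

329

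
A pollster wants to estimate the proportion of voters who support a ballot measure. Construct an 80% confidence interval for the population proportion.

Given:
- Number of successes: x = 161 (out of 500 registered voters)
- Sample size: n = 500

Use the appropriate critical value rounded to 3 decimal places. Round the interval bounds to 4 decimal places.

Sample proportion: p̂ = 161/500 = 0.322000

Check conditions for normal approximation:
  np̂ = 161 ≥ 10 ✓
  n(1-p̂) = 339 ≥ 10 ✓

The sample is large enough, so use a z-interval (normal approximation) for the proportion.

For 80% confidence, z* = 1.282 (from standard normal table)

Standard error: SE = √(p̂(1-p̂)/n) = √(0.322000×0.678000/500) = 0.02089574

Margin of error: E = z* × SE = 1.282 × 0.02089574 = 0.026788

Z-interval: p̂ ± E = 0.322000 ± 0.026788 = (0.295212, 0.348788)

Rounded to 4 decimal places:

(0.2952, 0.3488)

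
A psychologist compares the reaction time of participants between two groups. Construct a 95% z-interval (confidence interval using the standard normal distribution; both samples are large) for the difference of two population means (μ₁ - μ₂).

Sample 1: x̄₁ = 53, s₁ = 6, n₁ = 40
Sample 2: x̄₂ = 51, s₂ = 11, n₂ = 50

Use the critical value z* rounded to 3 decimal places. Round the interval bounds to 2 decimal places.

Both samples are large (n₁ = 40 ≥ 30, n₂ = 50 ≥ 30), so a z-interval for the difference of means applies.

Point estimate: x̄₁ - x̄₂ = 53 - 51 = 2

Standard error: SE = √(s₁²/n₁ + s₂²/n₂)
= √(6²/40 + 11²/50)
= √(0.900000 + 2.420000)
= 1.822087

For 95% confidence, z* = 1.96 (from standard normal table)
Margin of error: E = z* × SE = 1.96 × 1.822087 = 3.5713

Z-interval: (x̄₁ - x̄₂) ± E = 2 ± 3.5713 = (-1.5713, 5.5713)

Rounded to 2 decimal places:

(-1.57, 5.57)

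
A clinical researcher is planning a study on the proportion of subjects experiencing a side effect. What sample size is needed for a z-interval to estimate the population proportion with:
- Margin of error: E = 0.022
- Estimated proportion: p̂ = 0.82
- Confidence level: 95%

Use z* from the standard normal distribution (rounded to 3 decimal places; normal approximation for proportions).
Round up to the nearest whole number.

Using z* for proportion z-interval (normal approximation).

For 95% confidence, z* = 1.96 (from standard normal table)

Sample size formula for proportion z-interval: n = z*²p̂(1-p̂)/E²

n = 1.96² × 0.82 × 0.18 / 0.022²
  = 3.8416 × 0.1476 / 0.000484
  = 1171.5293

Round up to the nearest whole number: n = 1172

1172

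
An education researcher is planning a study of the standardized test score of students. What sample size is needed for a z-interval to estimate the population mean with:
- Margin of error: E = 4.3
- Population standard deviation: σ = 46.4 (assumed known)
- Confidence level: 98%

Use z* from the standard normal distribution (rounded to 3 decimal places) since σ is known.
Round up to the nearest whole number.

Using z* since population σ is known (z-interval formula).

For 98% confidence, z* = 2.326 (from standard normal table)

Sample size formula for z-interval: n = (z*σ/E)²

n = (2.326 × 46.4 / 4.3)²
  = (25.099163)²
  = 629.9680

Round up to the nearest whole number: n = 630

630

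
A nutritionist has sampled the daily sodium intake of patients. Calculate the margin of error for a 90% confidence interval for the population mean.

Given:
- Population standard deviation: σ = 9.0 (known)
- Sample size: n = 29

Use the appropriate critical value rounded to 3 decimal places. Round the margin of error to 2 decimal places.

The population standard deviation σ is known, so use the z-interval margin of error formula.

For 90% confidence, z* = 1.645 (from standard normal table)

Margin of error formula for z-interval: E = z* × σ/√n

E = 1.645 × 9.0/√29
  = 1.645 × 1.671258
  = 2.7492

Rounded to 2 decimal places:

2.75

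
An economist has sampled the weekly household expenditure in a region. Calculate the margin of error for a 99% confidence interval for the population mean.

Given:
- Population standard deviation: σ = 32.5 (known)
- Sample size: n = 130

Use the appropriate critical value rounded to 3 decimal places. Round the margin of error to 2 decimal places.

The population standard deviation σ is known, so use the z-interval margin of error formula.

For 99% confidence, z* = 2.576 (from standard normal table)

Margin of error formula for z-interval: E = z* × σ/√n

E = 2.576 × 32.5/√130
  = 2.576 × 2.850439
  = 7.3427

Rounded to 2 decimal places:

7.34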